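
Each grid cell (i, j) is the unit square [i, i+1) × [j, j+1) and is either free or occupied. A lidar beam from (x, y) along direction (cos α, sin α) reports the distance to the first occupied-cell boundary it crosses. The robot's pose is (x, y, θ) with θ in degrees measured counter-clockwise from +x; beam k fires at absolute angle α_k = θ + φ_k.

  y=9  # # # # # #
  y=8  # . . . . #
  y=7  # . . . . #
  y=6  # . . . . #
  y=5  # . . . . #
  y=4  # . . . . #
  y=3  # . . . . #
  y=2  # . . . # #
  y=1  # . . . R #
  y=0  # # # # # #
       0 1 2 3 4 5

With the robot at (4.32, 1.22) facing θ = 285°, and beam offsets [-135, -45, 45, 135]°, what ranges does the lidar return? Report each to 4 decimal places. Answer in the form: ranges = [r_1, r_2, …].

ranges = [3.8336, 0.2540, 0.4400, 0.9007]

beam 1: φ=-135°, α=150°
  dir = (cos 150°, sin 150°) = (-0.8660, 0.5000); from cell (4,1)
  next x-line at t=0.3695, next y-line at t=1.5600; Δt_x=1.1547, Δt_y=2.0000
    x: enter (3,1) at t=0.3695
    x: enter (2,1) at t=1.5242
    y: enter (2,2) at t=1.5600
    x: enter (1,2) at t=2.6789
    y: enter (1,3) at t=3.5600
    x: enter (0,3) at t=3.8336 ← occupied
  → r_1 = 3.8336
beam 2: φ=-45°, α=240°
  dir = (cos 240°, sin 240°) = (-0.5000, -0.8660); from cell (4,1)
  next x-line at t=0.6400, next y-line at t=0.2540; Δt_x=2.0000, Δt_y=1.1547
    y: enter (4,0) at t=0.2540 ← occupied
  → r_2 = 0.2540
beam 3: φ=45°, α=330°
  dir = (cos 330°, sin 330°) = (0.8660, -0.5000); from cell (4,1)
  next x-line at t=0.7852, next y-line at t=0.4400; Δt_x=1.1547, Δt_y=2.0000
    y: enter (4,0) at t=0.4400 ← occupied
  → r_3 = 0.4400
beam 4: φ=135°, α=60°
  dir = (cos 60°, sin 60°) = (0.5000, 0.8660); from cell (4,1)
  next x-line at t=1.3600, next y-line at t=0.9007; Δt_x=2.0000, Δt_y=1.1547
    y: enter (4,2) at t=0.9007 ← occupied
  → r_4 = 0.9007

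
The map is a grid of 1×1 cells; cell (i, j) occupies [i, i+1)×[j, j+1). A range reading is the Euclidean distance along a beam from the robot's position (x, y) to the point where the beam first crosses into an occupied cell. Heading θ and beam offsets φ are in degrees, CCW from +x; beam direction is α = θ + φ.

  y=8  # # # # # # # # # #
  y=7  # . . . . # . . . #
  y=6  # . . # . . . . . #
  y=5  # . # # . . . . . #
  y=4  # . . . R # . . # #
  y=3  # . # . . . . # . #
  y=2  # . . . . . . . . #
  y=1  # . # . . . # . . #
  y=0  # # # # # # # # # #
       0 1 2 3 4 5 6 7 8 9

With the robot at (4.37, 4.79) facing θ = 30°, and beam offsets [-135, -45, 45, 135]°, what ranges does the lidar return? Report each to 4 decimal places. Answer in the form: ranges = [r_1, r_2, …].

ranges = [3.9237, 0.6522, 2.4341, 0.8114]

beam 1: φ=-135°, α=255°
  dir = (cos 255°, sin 255°) = (-0.2588, -0.9659); from cell (4,4)
  next x-line at t=1.4296, next y-line at t=0.8179; Δt_x=3.8637, Δt_y=1.0353
    y: enter (4,3) at t=0.8179
    x: enter (3,3) at t=1.4296
    y: enter (3,2) at t=1.8531
    y: enter (3,1) at t=2.8884
    y: enter (3,0) at t=3.9237 ← occupied
  → r_1 = 3.9237
beam 2: φ=-45°, α=345°
  dir = (cos 345°, sin 345°) = (0.9659, -0.2588); from cell (4,4)
  next x-line at t=0.6522, next y-line at t=3.0523; Δt_x=1.0353, Δt_y=3.8637
    x: enter (5,4) at t=0.6522 ← occupied
  → r_2 = 0.6522
beam 3: φ=45°, α=75°
  dir = (cos 75°, sin 75°) = (0.2588, 0.9659); from cell (4,4)
  next x-line at t=2.4341, next y-line at t=0.2174; Δt_x=3.8637, Δt_y=1.0353
    y: enter (4,5) at t=0.2174
    y: enter (4,6) at t=1.2527
    y: enter (4,7) at t=2.2880
    x: enter (5,7) at t=2.4341 ← occupied
  → r_3 = 2.4341
beam 4: φ=135°, α=165°
  dir = (cos 165°, sin 165°) = (-0.9659, 0.2588); from cell (4,4)
  next x-line at t=0.3831, next y-line at t=0.8114; Δt_x=1.0353, Δt_y=3.8637
    x: enter (3,4) at t=0.3831
    y: enter (3,5) at t=0.8114 ← occupied
  → r_4 = 0.8114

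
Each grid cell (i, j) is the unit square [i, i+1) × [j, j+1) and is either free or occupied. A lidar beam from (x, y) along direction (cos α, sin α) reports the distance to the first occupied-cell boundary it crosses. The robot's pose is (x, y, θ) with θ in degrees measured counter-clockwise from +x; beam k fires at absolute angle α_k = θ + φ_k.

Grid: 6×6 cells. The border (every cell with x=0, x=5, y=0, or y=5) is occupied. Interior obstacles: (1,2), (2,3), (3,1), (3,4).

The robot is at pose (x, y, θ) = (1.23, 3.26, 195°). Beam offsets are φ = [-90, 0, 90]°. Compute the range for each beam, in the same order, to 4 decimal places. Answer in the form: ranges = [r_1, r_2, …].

ranges = [0.8887, 0.2381, 0.2692]

beam 1: φ=-90°, α=105°
  direction (-0.2588, 0.9659); cell (1,3); t to first gridline: x 0.8887, y 0.7661 (then +3.8637 / +1.0353)
    (1,4) via y @ 0.7661
    (0,4) via x @ 0.8887  # hit
  → r_1 = 0.8887
beam 2: φ=0°, α=195°
  direction (-0.9659, -0.2588); cell (1,3); t to first gridline: x 0.2381, y 1.0046 (then +1.0353 / +3.8637)
    (0,3) via x @ 0.2381  # hit
  → r_2 = 0.2381
beam 3: φ=90°, α=285°
  direction (0.2588, -0.9659); cell (1,3); t to first gridline: x 2.9751, y 0.2692 (then +3.8637 / +1.0353)
    (1,2) via y @ 0.2692  # hit
  → r_3 = 0.2692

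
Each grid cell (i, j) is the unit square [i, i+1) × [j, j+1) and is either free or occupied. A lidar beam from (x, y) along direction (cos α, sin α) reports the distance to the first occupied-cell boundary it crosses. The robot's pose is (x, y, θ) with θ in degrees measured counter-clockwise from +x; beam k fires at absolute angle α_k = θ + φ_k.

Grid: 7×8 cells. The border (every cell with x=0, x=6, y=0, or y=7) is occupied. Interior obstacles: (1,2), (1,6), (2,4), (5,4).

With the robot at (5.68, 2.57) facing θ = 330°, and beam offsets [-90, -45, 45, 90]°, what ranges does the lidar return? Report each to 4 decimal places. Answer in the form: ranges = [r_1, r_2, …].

ranges = [1.8129, 1.2364, 0.3313, 0.6400]

beam 1: φ=-90°, α=240°
  cosα=-0.5000 sinα=-0.8660 | (5,2) | tMaxX 1.3600 tMaxY 0.6582 | tΔX 2.0000 tΔY 1.1547
    t=0.6582 [y] (5,1)
    t=1.3600 [x] (4,1)
    t=1.8129 [y] (4,0) — stop
  → r_1 = 1.8129
beam 2: φ=-45°, α=285°
  cosα=0.2588 sinα=-0.9659 | (5,2) | tMaxX 1.2364 tMaxY 0.5901 | tΔX 3.8637 tΔY 1.0353
    t=0.5901 [y] (5,1)
    t=1.2364 [x] (6,1) — stop
  → r_2 = 1.2364
beam 3: φ=45°, α=15°
  cosα=0.9659 sinα=0.2588 | (5,2) | tMaxX 0.3313 tMaxY 1.6614 | tΔX 1.0353 tΔY 3.8637
    t=0.3313 [x] (6,2) — stop
  → r_3 = 0.3313
beam 4: φ=90°, α=60°
  cosα=0.5000 sinα=0.8660 | (5,2) | tMaxX 0.6400 tMaxY 0.4965 | tΔX 2.0000 tΔY 1.1547
    t=0.4965 [y] (5,3)
    t=0.6400 [x] (6,3) — stop
  → r_4 = 0.6400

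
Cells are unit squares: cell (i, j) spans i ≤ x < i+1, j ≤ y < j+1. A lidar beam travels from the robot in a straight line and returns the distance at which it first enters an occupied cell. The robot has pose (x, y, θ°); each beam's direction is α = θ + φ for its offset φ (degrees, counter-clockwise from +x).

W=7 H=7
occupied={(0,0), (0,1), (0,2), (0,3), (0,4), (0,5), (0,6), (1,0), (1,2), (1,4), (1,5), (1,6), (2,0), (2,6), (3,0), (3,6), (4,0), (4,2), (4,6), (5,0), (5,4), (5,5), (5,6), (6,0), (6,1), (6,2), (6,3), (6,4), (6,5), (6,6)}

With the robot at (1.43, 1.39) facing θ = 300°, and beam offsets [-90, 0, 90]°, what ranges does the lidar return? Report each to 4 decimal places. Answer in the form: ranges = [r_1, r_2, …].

beam 1: φ=-90°, α=210°
  cosα=-0.8660 sinα=-0.5000 | (1,1) | tMaxX 0.4965 tMaxY 0.7800 | tΔX 1.1547 tΔY 2.0000
    t=0.4965 [x] (0,1) — stop
  → r_1 = 0.4965
beam 2: φ=0°, α=300°
  cosα=0.5000 sinα=-0.8660 | (1,1) | tMaxX 1.1400 tMaxY 0.4503 | tΔX 2.0000 tΔY 1.1547
    t=0.4503 [y] (1,0) — stop
  → r_2 = 0.4503
beam 3: φ=90°, α=30°
  cosα=0.8660 sinα=0.5000 | (1,1) | tMaxX 0.6582 tMaxY 1.2200 | tΔX 1.1547 tΔY 2.0000
    t=0.6582 [x] (2,1)
    t=1.2200 [y] (2,2)
    t=1.8129 [x] (3,2)
    t=2.9676 [x] (4,2) — stop
  → r_3 = 2.9676

ranges = [0.4965, 0.4503, 2.9676]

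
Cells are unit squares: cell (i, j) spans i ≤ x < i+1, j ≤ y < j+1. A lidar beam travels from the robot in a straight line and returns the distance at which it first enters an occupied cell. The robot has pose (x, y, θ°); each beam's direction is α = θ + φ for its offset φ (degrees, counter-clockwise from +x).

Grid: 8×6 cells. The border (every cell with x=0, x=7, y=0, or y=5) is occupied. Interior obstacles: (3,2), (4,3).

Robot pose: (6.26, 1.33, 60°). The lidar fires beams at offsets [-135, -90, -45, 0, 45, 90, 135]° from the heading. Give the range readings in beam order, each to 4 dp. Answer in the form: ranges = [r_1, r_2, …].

beam 1: φ=-135°, α=285°
  cosα=0.2588 sinα=-0.9659 | (6,1) | tMaxX 2.8591 tMaxY 0.3416 | tΔX 3.8637 tΔY 1.0353
    t=0.3416 [y] (6,0) — stop
  → r_1 = 0.3416
beam 2: φ=-90°, α=330°
  cosα=0.8660 sinα=-0.5000 | (6,1) | tMaxX 0.8545 tMaxY 0.6600 | tΔX 1.1547 tΔY 2.0000
    t=0.6600 [y] (6,0) — stop
  → r_2 = 0.6600
beam 3: φ=-45°, α=15°
  cosα=0.9659 sinα=0.2588 | (6,1) | tMaxX 0.7661 tMaxY 2.5887 | tΔX 1.0353 tΔY 3.8637
    t=0.7661 [x] (7,1) — stop
  → r_3 = 0.7661
beam 4: φ=0°, α=60°
  cosα=0.5000 sinα=0.8660 | (6,1) | tMaxX 1.4800 tMaxY 0.7736 | tΔX 2.0000 tΔY 1.1547
    t=0.7736 [y] (6,2)
    t=1.4800 [x] (7,2) — stop
  → r_4 = 1.4800
beam 5: φ=45°, α=105°
  cosα=-0.2588 sinα=0.9659 | (6,1) | tMaxX 1.0046 tMaxY 0.6936 | tΔX 3.8637 tΔY 1.0353
    t=0.6936 [y] (6,2)
    t=1.0046 [x] (5,2)
    t=1.7289 [y] (5,3)
    t=2.7642 [y] (5,4)
    t=3.7995 [y] (5,5) — stop
  → r_5 = 3.7995
beam 6: φ=90°, α=150°
  cosα=-0.8660 sinα=0.5000 | (6,1) | tMaxX 0.3002 tMaxY 1.3400 | tΔX 1.1547 tΔY 2.0000
    t=0.3002 [x] (5,1)
    t=1.3400 [y] (5,2)
    t=1.4549 [x] (4,2)
    t=2.6096 [x] (3,2) — stop
  → r_6 = 2.6096
beam 7: φ=135°, α=195°
  cosα=-0.9659 sinα=-0.2588 | (6,1) | tMaxX 0.2692 tMaxY 1.2750 | tΔX 1.0353 tΔY 3.8637
    t=0.2692 [x] (5,1)
    t=1.2750 [y] (5,0) — stop
  → r_7 = 1.2750

ranges = [0.3416, 0.6600, 0.7661, 1.4800, 3.7995, 2.6096, 1.2750]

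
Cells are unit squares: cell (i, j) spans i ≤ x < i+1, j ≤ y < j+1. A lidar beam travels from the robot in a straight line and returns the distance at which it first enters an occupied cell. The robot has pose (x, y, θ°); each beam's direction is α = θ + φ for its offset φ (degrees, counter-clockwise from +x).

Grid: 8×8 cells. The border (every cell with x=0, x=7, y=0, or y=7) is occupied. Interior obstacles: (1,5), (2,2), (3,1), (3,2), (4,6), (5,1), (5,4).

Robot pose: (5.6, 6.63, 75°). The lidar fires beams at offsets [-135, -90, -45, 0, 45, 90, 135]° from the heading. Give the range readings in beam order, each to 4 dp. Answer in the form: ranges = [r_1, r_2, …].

ranges = [2.8000, 1.4494, 0.7400, 0.3831, 0.4272, 0.6212, 0.6928]

beam 1: φ=-135°, α=300°
  direction (0.5000, -0.8660); cell (5,6); t to first gridline: x 0.8000, y 0.7275 (then +2.0000 / +1.1547)
    (5,5) via y @ 0.7275
    (6,5) via x @ 0.8000
    (6,4) via y @ 1.8822
    (7,4) via x @ 2.8000  # hit
  → r_1 = 2.8000
beam 2: φ=-90°, α=345°
  direction (0.9659, -0.2588); cell (5,6); t to first gridline: x 0.4141, y 2.4341 (then +1.0353 / +3.8637)
    (6,6) via x @ 0.4141
    (7,6) via x @ 1.4494  # hit
  → r_2 = 1.4494
beam 3: φ=-45°, α=30°
  direction (0.8660, 0.5000); cell (5,6); t to first gridline: x 0.4619, y 0.7400 (then +1.1547 / +2.0000)
    (6,6) via x @ 0.4619
    (6,7) via y @ 0.7400  # hit
  → r_3 = 0.7400
beam 4: φ=0°, α=75°
  direction (0.2588, 0.9659); cell (5,6); t to first gridline: x 1.5455, y 0.3831 (then +3.8637 / +1.0353)
    (5,7) via y @ 0.3831  # hit
  → r_4 = 0.3831
beam 5: φ=45°, α=120°
  direction (-0.5000, 0.8660); cell (5,6); t to first gridline: x 1.2000, y 0.4272 (then +2.0000 / +1.1547)
    (5,7) via y @ 0.4272  # hit
  → r_5 = 0.4272
beam 6: φ=90°, α=165°
  direction (-0.9659, 0.2588); cell (5,6); t to first gridline: x 0.6212, y 1.4296 (then +1.0353 / +3.8637)
    (4,6) via x @ 0.6212  # hit
  → r_6 = 0.6212
beam 7: φ=135°, α=210°
  direction (-0.8660, -0.5000); cell (5,6); t to first gridline: x 0.6928, y 1.2600 (then +1.1547 / +2.0000)
    (4,6) via x @ 0.6928  # hit
  → r_7 = 0.6928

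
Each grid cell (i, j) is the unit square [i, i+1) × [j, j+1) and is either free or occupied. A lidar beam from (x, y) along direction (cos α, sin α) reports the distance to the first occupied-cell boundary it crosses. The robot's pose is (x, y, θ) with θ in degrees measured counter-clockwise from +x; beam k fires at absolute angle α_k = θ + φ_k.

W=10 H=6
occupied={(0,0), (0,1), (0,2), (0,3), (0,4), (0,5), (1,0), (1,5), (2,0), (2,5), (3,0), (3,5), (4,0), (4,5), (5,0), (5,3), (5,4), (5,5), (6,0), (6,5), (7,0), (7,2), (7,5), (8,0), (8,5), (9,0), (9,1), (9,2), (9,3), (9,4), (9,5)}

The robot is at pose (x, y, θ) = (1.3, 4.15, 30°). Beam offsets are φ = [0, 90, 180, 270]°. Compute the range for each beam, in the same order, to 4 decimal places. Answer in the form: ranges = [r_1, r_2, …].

beam 1: φ=0°, α=30°
  cosα=0.8660 sinα=0.5000 | (1,4) | tMaxX 0.8083 tMaxY 1.7000 | tΔX 1.1547 tΔY 2.0000
    t=0.8083 [x] (2,4)
    t=1.7000 [y] (2,5) — stop
  → r_1 = 1.7000
beam 2: φ=90°, α=120°
  cosα=-0.5000 sinα=0.8660 | (1,4) | tMaxX 0.6000 tMaxY 0.9815 | tΔX 2.0000 tΔY 1.1547
    t=0.6000 [x] (0,4) — stop
  → r_2 = 0.6000
beam 3: φ=180°, α=210°
  cosα=-0.8660 sinα=-0.5000 | (1,4) | tMaxX 0.3464 tMaxY 0.3000 | tΔX 1.1547 tΔY 2.0000
    t=0.3000 [y] (1,3)
    t=0.3464 [x] (0,3) — stop
  → r_3 = 0.3464
beam 4: φ=270°, α=300°
  cosα=0.5000 sinα=-0.8660 | (1,4) | tMaxX 1.4000 tMaxY 0.1732 | tΔX 2.0000 tΔY 1.1547
    t=0.1732 [y] (1,3)
    t=1.3279 [y] (1,2)
    t=1.4000 [x] (2,2)
    t=2.4826 [y] (2,1)
    t=3.4000 [x] (3,1)
    t=3.6373 [y] (3,0) — stop
  → r_4 = 3.6373

ranges = [1.7000, 0.6000, 0.3464, 3.6373]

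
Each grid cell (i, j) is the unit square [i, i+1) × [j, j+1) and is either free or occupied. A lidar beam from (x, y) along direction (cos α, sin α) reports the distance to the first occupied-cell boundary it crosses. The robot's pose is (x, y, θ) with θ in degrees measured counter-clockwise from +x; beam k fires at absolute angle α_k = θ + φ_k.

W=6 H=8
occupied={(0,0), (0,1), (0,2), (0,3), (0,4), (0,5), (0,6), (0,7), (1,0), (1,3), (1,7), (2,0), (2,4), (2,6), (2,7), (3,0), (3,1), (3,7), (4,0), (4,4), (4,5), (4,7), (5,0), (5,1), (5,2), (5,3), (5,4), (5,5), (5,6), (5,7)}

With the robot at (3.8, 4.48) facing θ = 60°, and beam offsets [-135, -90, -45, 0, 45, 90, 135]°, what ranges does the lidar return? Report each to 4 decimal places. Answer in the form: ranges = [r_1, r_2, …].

ranges = [3.6028, 0.2309, 0.2071, 0.4000, 2.6089, 0.9238, 0.8282]

beam 1: φ=-135°, α=285°
  d=(0.2588,-0.9659)  start (3,4)  tX=0.7727 tY=0.4969  stride 1/|dx|=3.8637 1/|dy|=1.0353
    cross y-line → (3,3), t=0.4969
    cross x-line → (4,3), t=0.7727
    cross y-line → (4,2), t=1.5322
    cross y-line → (4,1), t=2.5675
    cross y-line → (4,0), t=3.6028 (wall)
  → r_1 = 3.6028
beam 2: φ=-90°, α=330°
  d=(0.8660,-0.5000)  start (3,4)  tX=0.2309 tY=0.9600  stride 1/|dx|=1.1547 1/|dy|=2.0000
    cross x-line → (4,4), t=0.2309 (wall)
  → r_2 = 0.2309
beam 3: φ=-45°, α=15°
  d=(0.9659,0.2588)  start (3,4)  tX=0.2071 tY=2.0091  stride 1/|dx|=1.0353 1/|dy|=3.8637
    cross x-line → (4,4), t=0.2071 (wall)
  → r_3 = 0.2071
beam 4: φ=0°, α=60°
  d=(0.5000,0.8660)  start (3,4)  tX=0.4000 tY=0.6004  stride 1/|dx|=2.0000 1/|dy|=1.1547
    cross x-line → (4,4), t=0.4000 (wall)
  → r_4 = 0.4000
beam 5: φ=45°, α=105°
  d=(-0.2588,0.9659)  start (3,4)  tX=3.0910 tY=0.5383  stride 1/|dx|=3.8637 1/|dy|=1.0353
    cross y-line → (3,5), t=0.5383
    cross y-line → (3,6), t=1.5736
    cross y-line → (3,7), t=2.6089 (wall)
  → r_5 = 2.6089
beam 6: φ=90°, α=150°
  d=(-0.8660,0.5000)  start (3,4)  tX=0.9238 tY=1.0400  stride 1/|dx|=1.1547 1/|dy|=2.0000
    cross x-line → (2,4), t=0.9238 (wall)
  → r_6 = 0.9238
beam 7: φ=135°, α=195°
  d=(-0.9659,-0.2588)  start (3,4)  tX=0.8282 tY=1.8546  stride 1/|dx|=1.0353 1/|dy|=3.8637
    cross x-line → (2,4), t=0.8282 (wall)
  → r_7 = 0.8282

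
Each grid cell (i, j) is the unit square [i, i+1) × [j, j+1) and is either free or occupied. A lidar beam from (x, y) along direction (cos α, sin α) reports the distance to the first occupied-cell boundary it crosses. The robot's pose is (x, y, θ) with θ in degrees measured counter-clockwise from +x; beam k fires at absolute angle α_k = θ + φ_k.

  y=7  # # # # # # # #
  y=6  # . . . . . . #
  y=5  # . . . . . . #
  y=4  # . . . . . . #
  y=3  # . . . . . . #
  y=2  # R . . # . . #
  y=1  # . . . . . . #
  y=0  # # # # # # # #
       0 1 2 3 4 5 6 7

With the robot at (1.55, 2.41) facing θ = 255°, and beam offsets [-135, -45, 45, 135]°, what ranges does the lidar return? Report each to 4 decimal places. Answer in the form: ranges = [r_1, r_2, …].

beam 1: φ=-135°, α=120°
  d=(-0.5000,0.8660)  start (1,2)  tX=1.1000 tY=0.6813  stride 1/|dx|=2.0000 1/|dy|=1.1547
    cross y-line → (1,3), t=0.6813
    cross x-line → (0,3), t=1.1000 (wall)
  → r_1 = 1.1000
beam 2: φ=-45°, α=210°
  d=(-0.8660,-0.5000)  start (1,2)  tX=0.6351 tY=0.8200  stride 1/|dx|=1.1547 1/|dy|=2.0000
    cross x-line → (0,2), t=0.6351 (wall)
  → r_2 = 0.6351
beam 3: φ=45°, α=300°
  d=(0.5000,-0.8660)  start (1,2)  tX=0.9000 tY=0.4734  stride 1/|dx|=2.0000 1/|dy|=1.1547
    cross y-line → (1,1), t=0.4734
    cross x-line → (2,1), t=0.9000
    cross y-line → (2,0), t=1.6281 (wall)
  → r_3 = 1.6281
beam 4: φ=135°, α=30°
  d=(0.8660,0.5000)  start (1,2)  tX=0.5196 tY=1.1800  stride 1/|dx|=1.1547 1/|dy|=2.0000
    cross x-line → (2,2), t=0.5196
    cross y-line → (2,3), t=1.1800
    cross x-line → (3,3), t=1.6743
    cross x-line → (4,3), t=2.8290
    cross y-line → (4,4), t=3.1800
    cross x-line → (5,4), t=3.9837
    cross x-line → (6,4), t=5.1384
    cross y-line → (6,5), t=5.1800
    cross x-line → (7,5), t=6.2931 (wall)
  → r_4 = 6.2931

ranges = [1.1000, 0.6351, 1.6281, 6.2931]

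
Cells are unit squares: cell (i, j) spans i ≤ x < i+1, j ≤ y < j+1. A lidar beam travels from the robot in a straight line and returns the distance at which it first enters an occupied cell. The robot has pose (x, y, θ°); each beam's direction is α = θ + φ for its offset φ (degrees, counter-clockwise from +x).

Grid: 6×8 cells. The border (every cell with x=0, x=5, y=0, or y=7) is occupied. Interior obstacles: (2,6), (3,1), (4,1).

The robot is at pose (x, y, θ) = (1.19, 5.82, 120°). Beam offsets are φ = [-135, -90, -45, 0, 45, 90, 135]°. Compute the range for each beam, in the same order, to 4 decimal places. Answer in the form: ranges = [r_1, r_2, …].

beam 1: φ=-135°, α=345°
  dir = (cos 345°, sin 345°) = (0.9659, -0.2588); from cell (1,5)
  next x-line at t=0.8386, next y-line at t=3.1682; Δt_x=1.0353, Δt_y=3.8637
    x: enter (2,5) at t=0.8386
    x: enter (3,5) at t=1.8738
    x: enter (4,5) at t=2.9091
    y: enter (4,4) at t=3.1682
    x: enter (5,4) at t=3.9444 ← occupied
  → r_1 = 3.9444
beam 2: φ=-90°, α=30°
  dir = (cos 30°, sin 30°) = (0.8660, 0.5000); from cell (1,5)
  next x-line at t=0.9353, next y-line at t=0.3600; Δt_x=1.1547, Δt_y=2.0000
    y: enter (1,6) at t=0.3600
    x: enter (2,6) at t=0.9353 ← occupied
  → r_2 = 0.9353
beam 3: φ=-45°, α=75°
  dir = (cos 75°, sin 75°) = (0.2588, 0.9659); from cell (1,5)
  next x-line at t=3.1296, next y-line at t=0.1863; Δt_x=3.8637, Δt_y=1.0353
    y: enter (1,6) at t=0.1863
    y: enter (1,7) at t=1.2216 ← occupied
  → r_3 = 1.2216
beam 4: φ=0°, α=120°
  dir = (cos 120°, sin 120°) = (-0.5000, 0.8660); from cell (1,5)
  next x-line at t=0.3800, next y-line at t=0.2078; Δt_x=2.0000, Δt_y=1.1547
    y: enter (1,6) at t=0.2078
    x: enter (0,6) at t=0.3800 ← occupied
  → r_4 = 0.3800
beam 5: φ=45°, α=165°
  dir = (cos 165°, sin 165°) = (-0.9659, 0.2588); from cell (1,5)
  next x-line at t=0.1967, next y-line at t=0.6955; Δt_x=1.0353, Δt_y=3.8637
    x: enter (0,5) at t=0.1967 ← occupied
  → r_5 = 0.1967
beam 6: φ=90°, α=210°
  dir = (cos 210°, sin 210°) = (-0.8660, -0.5000); from cell (1,5)
  next x-line at t=0.2194, next y-line at t=1.6400; Δt_x=1.1547, Δt_y=2.0000
    x: enter (0,5) at t=0.2194 ← occupied
  → r_6 = 0.2194
beam 7: φ=135°, α=255°
  dir = (cos 255°, sin 255°) = (-0.2588, -0.9659); from cell (1,5)
  next x-line at t=0.7341, next y-line at t=0.8489; Δt_x=3.8637, Δt_y=1.0353
    x: enter (0,5) at t=0.7341 ← occupied
  → r_7 = 0.7341

ranges = [3.9444, 0.9353, 1.2216, 0.3800, 0.1967, 0.2194, 0.7341]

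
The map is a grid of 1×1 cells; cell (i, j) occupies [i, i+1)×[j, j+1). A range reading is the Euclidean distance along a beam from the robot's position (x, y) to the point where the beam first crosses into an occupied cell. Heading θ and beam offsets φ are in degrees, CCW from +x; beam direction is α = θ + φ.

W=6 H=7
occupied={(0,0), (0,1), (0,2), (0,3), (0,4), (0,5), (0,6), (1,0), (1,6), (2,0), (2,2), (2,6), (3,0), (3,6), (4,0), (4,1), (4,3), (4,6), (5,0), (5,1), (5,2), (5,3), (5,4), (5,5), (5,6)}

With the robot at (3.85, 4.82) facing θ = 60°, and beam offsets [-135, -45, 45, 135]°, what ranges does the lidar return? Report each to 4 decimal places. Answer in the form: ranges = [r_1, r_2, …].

ranges = [0.8489, 1.1906, 1.2216, 2.9505]

beam 1: φ=-135°, α=285°
  dir = (cos 285°, sin 285°) = (0.2588, -0.9659); from cell (3,4)
  next x-line at t=0.5796, next y-line at t=0.8489; Δt_x=3.8637, Δt_y=1.0353
    x: enter (4,4) at t=0.5796
    y: enter (4,3) at t=0.8489 ← occupied
  → r_1 = 0.8489
beam 2: φ=-45°, α=15°
  dir = (cos 15°, sin 15°) = (0.9659, 0.2588); from cell (3,4)
  next x-line at t=0.1553, next y-line at t=0.6955; Δt_x=1.0353, Δt_y=3.8637
    x: enter (4,4) at t=0.1553
    y: enter (4,5) at t=0.6955
    x: enter (5,5) at t=1.1906 ← occupied
  → r_2 = 1.1906
beam 3: φ=45°, α=105°
  dir = (cos 105°, sin 105°) = (-0.2588, 0.9659); from cell (3,4)
  next x-line at t=3.2841, next y-line at t=0.1863; Δt_x=3.8637, Δt_y=1.0353
    y: enter (3,5) at t=0.1863
    y: enter (3,6) at t=1.2216 ← occupied
  → r_3 = 1.2216
beam 4: φ=135°, α=195°
  dir = (cos 195°, sin 195°) = (-0.9659, -0.2588); from cell (3,4)
  next x-line at t=0.8800, next y-line at t=3.1682; Δt_x=1.0353, Δt_y=3.8637
    x: enter (2,4) at t=0.8800
    x: enter (1,4) at t=1.9153
    x: enter (0,4) at t=2.9505 ← occupied
  → r_4 = 2.9505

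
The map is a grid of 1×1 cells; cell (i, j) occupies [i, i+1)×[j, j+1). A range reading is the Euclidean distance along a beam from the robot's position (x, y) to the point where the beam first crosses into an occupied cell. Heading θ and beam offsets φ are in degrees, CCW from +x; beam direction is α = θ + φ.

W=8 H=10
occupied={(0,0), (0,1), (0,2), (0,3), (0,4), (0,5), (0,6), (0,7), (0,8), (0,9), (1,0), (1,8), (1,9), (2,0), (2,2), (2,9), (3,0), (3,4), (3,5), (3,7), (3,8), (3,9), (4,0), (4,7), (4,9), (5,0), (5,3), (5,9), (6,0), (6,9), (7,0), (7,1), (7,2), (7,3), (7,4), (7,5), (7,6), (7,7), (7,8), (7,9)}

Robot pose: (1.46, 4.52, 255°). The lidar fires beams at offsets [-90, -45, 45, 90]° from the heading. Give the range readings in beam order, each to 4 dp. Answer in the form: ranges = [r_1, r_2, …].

beam 1: φ=-90°, α=165°
  d=(-0.9659,0.2588)  start (1,4)  tX=0.4762 tY=1.8546  stride 1/|dx|=1.0353 1/|dy|=3.8637
    cross x-line → (0,4), t=0.4762 (wall)
  → r_1 = 0.4762
beam 2: φ=-45°, α=210°
  d=(-0.8660,-0.5000)  start (1,4)  tX=0.5312 tY=1.0400  stride 1/|dx|=1.1547 1/|dy|=2.0000
    cross x-line → (0,4), t=0.5312 (wall)
  → r_2 = 0.5312
beam 3: φ=45°, α=300°
  d=(0.5000,-0.8660)  start (1,4)  tX=1.0800 tY=0.6004  stride 1/|dx|=2.0000 1/|dy|=1.1547
    cross y-line → (1,3), t=0.6004
    cross x-line → (2,3), t=1.0800
    cross y-line → (2,2), t=1.7551 (wall)
  → r_3 = 1.7551
beam 4: φ=90°, α=345°
  d=(0.9659,-0.2588)  start (1,4)  tX=0.5590 tY=2.0091  stride 1/|dx|=1.0353 1/|dy|=3.8637
    cross x-line → (2,4), t=0.5590
    cross x-line → (3,4), t=1.5943 (wall)
  → r_4 = 1.5943

ranges = [0.4762, 0.5312, 1.7551, 1.5943]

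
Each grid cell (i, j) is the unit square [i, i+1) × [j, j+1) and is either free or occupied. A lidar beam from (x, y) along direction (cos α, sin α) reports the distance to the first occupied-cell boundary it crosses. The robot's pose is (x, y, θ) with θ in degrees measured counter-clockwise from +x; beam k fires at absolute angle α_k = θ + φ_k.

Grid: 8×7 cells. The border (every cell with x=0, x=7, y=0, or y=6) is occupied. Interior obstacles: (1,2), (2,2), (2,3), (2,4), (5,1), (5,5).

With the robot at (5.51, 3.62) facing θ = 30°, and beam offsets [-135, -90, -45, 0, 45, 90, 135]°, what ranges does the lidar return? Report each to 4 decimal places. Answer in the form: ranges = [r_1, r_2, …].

beam 1: φ=-135°, α=255°
  d=(-0.2588,-0.9659)  start (5,3)  tX=1.9705 tY=0.6419  stride 1/|dx|=3.8637 1/|dy|=1.0353
    cross y-line → (5,2), t=0.6419
    cross y-line → (5,1), t=1.6771 (wall)
  → r_1 = 1.6771
beam 2: φ=-90°, α=300°
  d=(0.5000,-0.8660)  start (5,3)  tX=0.9800 tY=0.7159  stride 1/|dx|=2.0000 1/|dy|=1.1547
    cross y-line → (5,2), t=0.7159
    cross x-line → (6,2), t=0.9800
    cross y-line → (6,1), t=1.8706
    cross x-line → (7,1), t=2.9800 (wall)
  → r_2 = 2.9800
beam 3: φ=-45°, α=345°
  d=(0.9659,-0.2588)  start (5,3)  tX=0.5073 tY=2.3955  stride 1/|dx|=1.0353 1/|dy|=3.8637
    cross x-line → (6,3), t=0.5073
    cross x-line → (7,3), t=1.5426 (wall)
  → r_3 = 1.5426
beam 4: φ=0°, α=30°
  d=(0.8660,0.5000)  start (5,3)  tX=0.5658 tY=0.7600  stride 1/|dx|=1.1547 1/|dy|=2.0000
    cross x-line → (6,3), t=0.5658
    cross y-line → (6,4), t=0.7600
    cross x-line → (7,4), t=1.7205 (wall)
  → r_4 = 1.7205
beam 5: φ=45°, α=75°
  d=(0.2588,0.9659)  start (5,3)  tX=1.8932 tY=0.3934  stride 1/|dx|=3.8637 1/|dy|=1.0353
    cross y-line → (5,4), t=0.3934
    cross y-line → (5,5), t=1.4287 (wall)
  → r_5 = 1.4287
beam 6: φ=90°, α=120°
  d=(-0.5000,0.8660)  start (5,3)  tX=1.0200 tY=0.4388  stride 1/|dx|=2.0000 1/|dy|=1.1547
    cross y-line → (5,4), t=0.4388
    cross x-line → (4,4), t=1.0200
    cross y-line → (4,5), t=1.5935
    cross y-line → (4,6), t=2.7482 (wall)
  → r_6 = 2.7482
beam 7: φ=135°, α=165°
  d=(-0.9659,0.2588)  start (5,3)  tX=0.5280 tY=1.4682  stride 1/|dx|=1.0353 1/|dy|=3.8637
    cross x-line → (4,3), t=0.5280
    cross y-line → (4,4), t=1.4682
    cross x-line → (3,4), t=1.5633
    cross x-line → (2,4), t=2.5985 (wall)
  → r_7 = 2.5985

ranges = [1.6771, 2.9800, 1.5426, 1.7205, 1.4287, 2.7482, 2.5985]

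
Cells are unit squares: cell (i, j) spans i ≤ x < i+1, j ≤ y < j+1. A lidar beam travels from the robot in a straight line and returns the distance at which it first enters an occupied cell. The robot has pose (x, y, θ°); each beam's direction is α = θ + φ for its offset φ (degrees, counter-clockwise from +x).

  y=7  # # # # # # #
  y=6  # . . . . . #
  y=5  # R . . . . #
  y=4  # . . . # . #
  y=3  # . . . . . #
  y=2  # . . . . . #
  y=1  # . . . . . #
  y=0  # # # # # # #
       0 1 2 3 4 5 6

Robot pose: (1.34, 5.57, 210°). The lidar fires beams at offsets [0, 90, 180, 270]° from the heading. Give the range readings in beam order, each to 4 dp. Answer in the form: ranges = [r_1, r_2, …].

ranges = [0.3926, 5.2770, 2.8600, 0.6800]

beam 1: φ=0°, α=210°
  direction (-0.8660, -0.5000); cell (1,5); t to first gridline: x 0.3926, y 1.1400 (then +1.1547 / +2.0000)
    (0,5) via x @ 0.3926  # hit
  → r_1 = 0.3926
beam 2: φ=90°, α=300°
  direction (0.5000, -0.8660); cell (1,5); t to first gridline: x 1.3200, y 0.6582 (then +2.0000 / +1.1547)
    (1,4) via y @ 0.6582
    (2,4) via x @ 1.3200
    (2,3) via y @ 1.8129
    (2,2) via y @ 2.9676
    (3,2) via x @ 3.3200
    (3,1) via y @ 4.1223
    (3,0) via y @ 5.2770  # hit
  → r_2 = 5.2770
beam 3: φ=180°, α=30°
  direction (0.8660, 0.5000); cell (1,5); t to first gridline: x 0.7621, y 0.8600 (then +1.1547 / +2.0000)
    (2,5) via x @ 0.7621
    (2,6) via y @ 0.8600
    (3,6) via x @ 1.9168
    (3,7) via y @ 2.8600  # hit
  → r_3 = 2.8600
beam 4: φ=270°, α=120°
  direction (-0.5000, 0.8660); cell (1,5); t to first gridline: x 0.6800, y 0.4965 (then +2.0000 / +1.1547)
    (1,6) via y @ 0.4965
    (0,6) via x @ 0.6800  # hit
  → r_4 = 0.6800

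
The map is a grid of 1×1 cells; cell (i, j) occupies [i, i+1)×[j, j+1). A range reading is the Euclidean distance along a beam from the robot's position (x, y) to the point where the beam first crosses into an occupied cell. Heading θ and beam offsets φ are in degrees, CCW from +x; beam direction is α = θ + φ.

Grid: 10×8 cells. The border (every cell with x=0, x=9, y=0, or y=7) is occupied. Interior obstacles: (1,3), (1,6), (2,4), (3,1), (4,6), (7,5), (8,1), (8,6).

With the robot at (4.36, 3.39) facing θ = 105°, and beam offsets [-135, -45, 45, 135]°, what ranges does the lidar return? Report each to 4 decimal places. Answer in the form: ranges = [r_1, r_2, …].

ranges = [4.2031, 4.1685, 1.5704, 1.6050]

beam 1: φ=-135°, α=330°
  cosα=0.8660 sinα=-0.5000 | (4,3) | tMaxX 0.7390 tMaxY 0.7800 | tΔX 1.1547 tΔY 2.0000
    t=0.7390 [x] (5,3)
    t=0.7800 [y] (5,2)
    t=1.8937 [x] (6,2)
    t=2.7800 [y] (6,1)
    t=3.0484 [x] (7,1)
    t=4.2031 [x] (8,1) — stop
  → r_1 = 4.2031
beam 2: φ=-45°, α=60°
  cosα=0.5000 sinα=0.8660 | (4,3) | tMaxX 1.2800 tMaxY 0.7044 | tΔX 2.0000 tΔY 1.1547
    t=0.7044 [y] (4,4)
    t=1.2800 [x] (5,4)
    t=1.8591 [y] (5,5)
    t=3.0138 [y] (5,6)
    t=3.2800 [x] (6,6)
    t=4.1685 [y] (6,7) — stop
  → r_2 = 4.1685
beam 3: φ=45°, α=150°
  cosα=-0.8660 sinα=0.5000 | (4,3) | tMaxX 0.4157 tMaxY 1.2200 | tΔX 1.1547 tΔY 2.0000
    t=0.4157 [x] (3,3)
    t=1.2200 [y] (3,4)
    t=1.5704 [x] (2,4) — stop
  → r_3 = 1.5704
beam 4: φ=135°, α=240°
  cosα=-0.5000 sinα=-0.8660 | (4,3) | tMaxX 0.7200 tMaxY 0.4503 | tΔX 2.0000 tΔY 1.1547
    t=0.4503 [y] (4,2)
    t=0.7200 [x] (3,2)
    t=1.6050 [y] (3,1) — stop
  → r_4 = 1.6050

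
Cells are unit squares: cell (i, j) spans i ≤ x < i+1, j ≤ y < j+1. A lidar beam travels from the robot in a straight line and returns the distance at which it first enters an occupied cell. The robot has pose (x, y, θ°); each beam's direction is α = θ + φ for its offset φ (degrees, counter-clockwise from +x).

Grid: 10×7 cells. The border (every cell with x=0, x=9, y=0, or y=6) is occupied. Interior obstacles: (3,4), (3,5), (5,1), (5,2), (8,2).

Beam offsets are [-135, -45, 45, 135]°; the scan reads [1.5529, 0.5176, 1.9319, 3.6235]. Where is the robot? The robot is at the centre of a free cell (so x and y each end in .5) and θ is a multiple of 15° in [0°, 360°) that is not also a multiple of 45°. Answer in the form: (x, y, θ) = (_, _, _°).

(x, y, θ) = (4.5, 2.5, 60°)

Enumerate (i+0.5, j+0.5, θ) over the 35 free cells and 16 admissible headings. For each, cast all 4 beams and compare to the given ranges.
  (3.5, 1.5, 240°): beam 1 = 4.6587 ≠ 1.5529 ✗
  (6.5, 1.5, 150°): beam 1 = 1.9319 ≠ 1.5529 ✗
  (8.5, 3.5, 195°): beam 1 = 1.0000 ≠ 1.5529 ✗
  (6.5, 5.5, 165°): beam 1 = 1.0000 ≠ 1.5529 ✗
  (7.5, 5.5, 210°): beam 1 = 0.5176 ≠ 1.5529 ✗
  …
  (4.5, 2.5, 60°): r_1=1.5529, r_2=0.5176, r_3=1.9319, r_4=3.6235 — all match ✓
Unique over the lattice → pose = (4.5, 2.5, 60°).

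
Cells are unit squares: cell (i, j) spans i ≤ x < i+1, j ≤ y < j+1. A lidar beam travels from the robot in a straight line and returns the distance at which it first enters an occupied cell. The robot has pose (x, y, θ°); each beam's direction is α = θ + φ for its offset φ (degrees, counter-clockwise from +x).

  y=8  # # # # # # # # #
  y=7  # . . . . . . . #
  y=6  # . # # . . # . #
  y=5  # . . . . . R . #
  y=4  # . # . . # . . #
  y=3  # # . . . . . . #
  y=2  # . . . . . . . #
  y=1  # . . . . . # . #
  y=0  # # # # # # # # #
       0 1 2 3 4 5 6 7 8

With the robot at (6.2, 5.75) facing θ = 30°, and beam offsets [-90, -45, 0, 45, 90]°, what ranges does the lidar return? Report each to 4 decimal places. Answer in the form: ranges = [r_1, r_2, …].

ranges = [3.6000, 1.8635, 0.5000, 0.2588, 0.2887]

beam 1: φ=-90°, α=300°
  d=(0.5000,-0.8660)  start (6,5)  tX=1.6000 tY=0.8660  stride 1/|dx|=2.0000 1/|dy|=1.1547
    cross y-line → (6,4), t=0.8660
    cross x-line → (7,4), t=1.6000
    cross y-line → (7,3), t=2.0207
    cross y-line → (7,2), t=3.1754
    cross x-line → (8,2), t=3.6000 (wall)
  → r_1 = 3.6000
beam 2: φ=-45°, α=345°
  d=(0.9659,-0.2588)  start (6,5)  tX=0.8282 tY=2.8978  stride 1/|dx|=1.0353 1/|dy|=3.8637
    cross x-line → (7,5), t=0.8282
    cross x-line → (8,5), t=1.8635 (wall)
  → r_2 = 1.8635
beam 3: φ=0°, α=30°
  d=(0.8660,0.5000)  start (6,5)  tX=0.9238 tY=0.5000  stride 1/|dx|=1.1547 1/|dy|=2.0000
    cross y-line → (6,6), t=0.5000 (wall)
  → r_3 = 0.5000
beam 4: φ=45°, α=75°
  d=(0.2588,0.9659)  start (6,5)  tX=3.0910 tY=0.2588  stride 1/|dx|=3.8637 1/|dy|=1.0353
    cross y-line → (6,6), t=0.2588 (wall)
  → r_4 = 0.2588
beam 5: φ=90°, α=120°
  d=(-0.5000,0.8660)  start (6,5)  tX=0.4000 tY=0.2887  stride 1/|dx|=2.0000 1/|dy|=1.1547
    cross y-line → (6,6), t=0.2887 (wall)
  → r_5 = 0.2887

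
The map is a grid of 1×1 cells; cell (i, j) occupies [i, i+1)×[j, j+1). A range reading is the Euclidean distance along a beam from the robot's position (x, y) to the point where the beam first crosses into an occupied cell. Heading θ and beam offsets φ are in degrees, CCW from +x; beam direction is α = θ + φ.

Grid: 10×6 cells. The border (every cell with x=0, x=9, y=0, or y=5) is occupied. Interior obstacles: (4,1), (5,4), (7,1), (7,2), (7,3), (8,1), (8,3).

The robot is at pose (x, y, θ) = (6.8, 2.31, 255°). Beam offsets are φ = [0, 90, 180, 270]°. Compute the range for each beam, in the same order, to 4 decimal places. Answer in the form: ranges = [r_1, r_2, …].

beam 1: φ=0°, α=255°
  d=(-0.2588,-0.9659)  start (6,2)  tX=3.0910 tY=0.3209  stride 1/|dx|=3.8637 1/|dy|=1.0353
    cross y-line → (6,1), t=0.3209
    cross y-line → (6,0), t=1.3562 (wall)
  → r_1 = 1.3562
beam 2: φ=90°, α=345°
  d=(0.9659,-0.2588)  start (6,2)  tX=0.2071 tY=1.1977  stride 1/|dx|=1.0353 1/|dy|=3.8637
    cross x-line → (7,2), t=0.2071 (wall)
  → r_2 = 0.2071
beam 3: φ=180°, α=75°
  d=(0.2588,0.9659)  start (6,2)  tX=0.7727 tY=0.7143  stride 1/|dx|=3.8637 1/|dy|=1.0353
    cross y-line → (6,3), t=0.7143
    cross x-line → (7,3), t=0.7727 (wall)
  → r_3 = 0.7727
beam 4: φ=270°, α=165°
  d=(-0.9659,0.2588)  start (6,2)  tX=0.8282 tY=2.6660  stride 1/|dx|=1.0353 1/|dy|=3.8637
    cross x-line → (5,2), t=0.8282
    cross x-line → (4,2), t=1.8635
    cross y-line → (4,3), t=2.6660
    cross x-line → (3,3), t=2.8988
    cross x-line → (2,3), t=3.9340
    cross x-line → (1,3), t=4.9693
    cross x-line → (0,3), t=6.0046 (wall)
  → r_4 = 6.0046

ranges = [1.3562, 0.2071, 0.7727, 6.0046]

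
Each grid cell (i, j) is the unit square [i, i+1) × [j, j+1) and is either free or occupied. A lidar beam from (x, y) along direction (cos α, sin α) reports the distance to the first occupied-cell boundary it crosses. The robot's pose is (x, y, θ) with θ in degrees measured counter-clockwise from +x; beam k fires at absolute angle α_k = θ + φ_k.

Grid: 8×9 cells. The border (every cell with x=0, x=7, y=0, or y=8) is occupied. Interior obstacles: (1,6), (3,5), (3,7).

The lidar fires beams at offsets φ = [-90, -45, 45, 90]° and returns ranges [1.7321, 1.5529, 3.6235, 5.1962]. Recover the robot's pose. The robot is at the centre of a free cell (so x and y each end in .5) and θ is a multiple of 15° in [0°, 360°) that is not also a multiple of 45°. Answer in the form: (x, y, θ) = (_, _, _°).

(x, y, θ) = (2.5, 4.5, 240°)

The pose lattice has 39·16 = 624 candidates. Test each by forward raycasting.
  (4.5, 2.5, 300°): beam 1 = 3.0000 ≠ 1.7321 ✗
  (3.5, 1.5, 345°): beam 1 = 0.5176 ≠ 1.7321 ✗
  (2.5, 1.5, 60°): beam 1 = 1.0000 ≠ 1.7321 ✗
  (1.5, 2.5, 30°): beam 2 = 5.6940 ≠ 1.5529 ✗
  …
  (2.5, 4.5, 240°): r_1=1.7321, r_2=1.5529, r_3=3.6235, r_4=5.1962 — all match ✓
No second candidate reproduces the full scan.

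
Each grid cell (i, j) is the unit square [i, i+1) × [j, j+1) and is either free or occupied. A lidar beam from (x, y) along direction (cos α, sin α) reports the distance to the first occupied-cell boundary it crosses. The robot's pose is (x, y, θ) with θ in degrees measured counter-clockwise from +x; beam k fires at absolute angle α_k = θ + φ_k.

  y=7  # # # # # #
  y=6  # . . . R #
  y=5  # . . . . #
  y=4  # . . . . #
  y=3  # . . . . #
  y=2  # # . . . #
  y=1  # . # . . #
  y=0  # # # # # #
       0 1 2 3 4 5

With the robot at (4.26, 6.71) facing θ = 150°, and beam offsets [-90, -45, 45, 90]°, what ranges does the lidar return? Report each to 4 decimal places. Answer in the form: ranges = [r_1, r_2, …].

ranges = [0.3349, 0.3002, 3.3750, 4.5200]

beam 1: φ=-90°, α=60°
  dir = (cos 60°, sin 60°) = (0.5000, 0.8660); from cell (4,6)
  next x-line at t=1.4800, next y-line at t=0.3349; Δt_x=2.0000, Δt_y=1.1547
    y: enter (4,7) at t=0.3349 ← occupied
  → r_1 = 0.3349
beam 2: φ=-45°, α=105°
  dir = (cos 105°, sin 105°) = (-0.2588, 0.9659); from cell (4,6)
  next x-line at t=1.0046, next y-line at t=0.3002; Δt_x=3.8637, Δt_y=1.0353
    y: enter (4,7) at t=0.3002 ← occupied
  → r_2 = 0.3002
beam 3: φ=45°, α=195°
  dir = (cos 195°, sin 195°) = (-0.9659, -0.2588); from cell (4,6)
  next x-line at t=0.2692, next y-line at t=2.7432; Δt_x=1.0353, Δt_y=3.8637
    x: enter (3,6) at t=0.2692
    x: enter (2,6) at t=1.3044
    x: enter (1,6) at t=2.3397
    y: enter (1,5) at t=2.7432
    x: enter (0,5) at t=3.3750 ← occupied
  → r_3 = 3.3750
beam 4: φ=90°, α=240°
  dir = (cos 240°, sin 240°) = (-0.5000, -0.8660); from cell (4,6)
  next x-line at t=0.5200, next y-line at t=0.8198; Δt_x=2.0000, Δt_y=1.1547
    x: enter (3,6) at t=0.5200
    y: enter (3,5) at t=0.8198
    y: enter (3,4) at t=1.9745
    x: enter (2,4) at t=2.5200
    y: enter (2,3) at t=3.1292
    y: enter (2,2) at t=4.2839
    x: enter (1,2) at t=4.5200 ← occupied
  → r_4 = 4.5200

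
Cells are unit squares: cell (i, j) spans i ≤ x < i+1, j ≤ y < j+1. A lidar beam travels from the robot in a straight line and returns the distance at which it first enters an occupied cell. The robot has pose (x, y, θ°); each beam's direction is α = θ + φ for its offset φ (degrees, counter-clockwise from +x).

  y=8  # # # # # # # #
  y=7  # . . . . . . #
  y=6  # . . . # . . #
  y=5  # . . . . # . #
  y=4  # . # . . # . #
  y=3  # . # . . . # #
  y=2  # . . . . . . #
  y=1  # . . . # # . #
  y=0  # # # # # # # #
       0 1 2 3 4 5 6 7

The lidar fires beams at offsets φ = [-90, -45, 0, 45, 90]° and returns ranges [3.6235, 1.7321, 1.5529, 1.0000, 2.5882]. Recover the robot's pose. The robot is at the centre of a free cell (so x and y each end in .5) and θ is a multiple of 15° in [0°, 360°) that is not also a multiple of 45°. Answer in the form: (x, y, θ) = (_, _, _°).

(x, y, θ) = (3.5, 5.5, 15°)

Enumerate (i+0.5, j+0.5, θ) over the 34 free cells and 16 admissible headings. For each, cast all 5 beams and compare to the given ranges.
  (1.5, 6.5, 15°): beam 1 = 1.9319 ≠ 3.6235 ✗
  (3.5, 3.5, 150°): beam 1 = 2.8868 ≠ 3.6235 ✗
  (6.5, 4.5, 30°): beam 1 = 0.5774 ≠ 3.6235 ✗
  (1.5, 2.5, 165°): beam 1 = 1.9319 ≠ 3.6235 ✗
  …
  (3.5, 5.5, 15°): r_1=3.6235, r_2=1.7321, r_3=1.5529, r_4=1.0000, r_5=2.5882 — all match ✓
Only this pose fits every beam.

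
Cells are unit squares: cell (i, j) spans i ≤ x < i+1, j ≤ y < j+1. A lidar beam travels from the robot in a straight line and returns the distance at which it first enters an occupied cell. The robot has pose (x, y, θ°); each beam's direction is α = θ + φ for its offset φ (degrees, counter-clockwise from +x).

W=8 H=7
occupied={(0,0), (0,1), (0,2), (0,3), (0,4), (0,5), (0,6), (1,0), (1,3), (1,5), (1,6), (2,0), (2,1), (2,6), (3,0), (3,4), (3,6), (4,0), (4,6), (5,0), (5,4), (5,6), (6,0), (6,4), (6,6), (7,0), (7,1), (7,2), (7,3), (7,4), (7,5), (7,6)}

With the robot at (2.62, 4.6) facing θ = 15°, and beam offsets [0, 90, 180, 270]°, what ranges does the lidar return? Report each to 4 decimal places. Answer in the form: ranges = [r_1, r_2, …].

beam 1: φ=0°, α=15°
  dir = (cos 15°, sin 15°) = (0.9659, 0.2588); from cell (2,4)
  next x-line at t=0.3934, next y-line at t=1.5455; Δt_x=1.0353, Δt_y=3.8637
    x: enter (3,4) at t=0.3934 ← occupied
  → r_1 = 0.3934
beam 2: φ=90°, α=105°
  dir = (cos 105°, sin 105°) = (-0.2588, 0.9659); from cell (2,4)
  next x-line at t=2.3955, next y-line at t=0.4141; Δt_x=3.8637, Δt_y=1.0353
    y: enter (2,5) at t=0.4141
    y: enter (2,6) at t=1.4494 ← occupied
  → r_2 = 1.4494
beam 3: φ=180°, α=195°
  dir = (cos 195°, sin 195°) = (-0.9659, -0.2588); from cell (2,4)
  next x-line at t=0.6419, next y-line at t=2.3182; Δt_x=1.0353, Δt_y=3.8637
    x: enter (1,4) at t=0.6419
    x: enter (0,4) at t=1.6771 ← occupied
  → r_3 = 1.6771
beam 4: φ=270°, α=285°
  dir = (cos 285°, sin 285°) = (0.2588, -0.9659); from cell (2,4)
  next x-line at t=1.4682, next y-line at t=0.6212; Δt_x=3.8637, Δt_y=1.0353
    y: enter (2,3) at t=0.6212
    x: enter (3,3) at t=1.4682
    y: enter (3,2) at t=1.6564
    y: enter (3,1) at t=2.6917
    y: enter (3,0) at t=3.7270 ← occupied
  → r_4 = 3.7270

ranges = [0.3934, 1.4494, 1.6771, 3.7270]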